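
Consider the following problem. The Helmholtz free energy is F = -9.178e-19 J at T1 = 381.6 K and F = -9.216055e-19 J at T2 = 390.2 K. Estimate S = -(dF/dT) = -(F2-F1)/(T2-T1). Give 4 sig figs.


Step 1: dF = F2 - F1 = -9.216055e-19 - (-9.178e-19) = -3.8055e-21 J
Step 2: dT = T2 - T1 = 390.2 - 381.6 = 8.6 K
Step 3: S = -dF/dT = -(-3.8055e-21)/8.6 = 4.425e-22 J/K

4.425e-22


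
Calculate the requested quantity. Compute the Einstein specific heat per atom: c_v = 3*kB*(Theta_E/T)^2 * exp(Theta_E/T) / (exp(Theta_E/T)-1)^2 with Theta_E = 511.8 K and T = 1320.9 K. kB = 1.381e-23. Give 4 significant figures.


Step 1: x = Theta_E/T = 511.8/1320.9 = 0.3875
Step 2: x^2 = 0.1501
Step 3: exp(x) = 1.473
Step 4: c_v = 3*1.381e-23*0.1501*1.473/(1.473-1)^2 = 4.092e-23

4.092e-23


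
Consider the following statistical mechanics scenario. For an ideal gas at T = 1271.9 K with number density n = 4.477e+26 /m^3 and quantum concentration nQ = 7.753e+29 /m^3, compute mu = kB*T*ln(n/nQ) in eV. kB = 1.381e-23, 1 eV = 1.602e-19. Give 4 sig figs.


Step 1: n/nQ = 4.477e+26/7.753e+29 = 0.0005775
Step 2: ln(n/nQ) = -7.457
Step 3: mu = kB*T*ln(n/nQ) = 1.756e-20*-7.457 = -1.31e-19 J
Step 4: Convert to eV: -1.31e-19/1.602e-19 = -0.8176 eV

-0.8176


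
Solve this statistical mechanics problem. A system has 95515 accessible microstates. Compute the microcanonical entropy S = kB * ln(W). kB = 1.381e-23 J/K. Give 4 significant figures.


Step 1: ln(W) = ln(95515) = 11.47
Step 2: S = kB * ln(W) = 1.381e-23 * 11.47
Step 3: S = 1.584e-22 J/K

1.584e-22


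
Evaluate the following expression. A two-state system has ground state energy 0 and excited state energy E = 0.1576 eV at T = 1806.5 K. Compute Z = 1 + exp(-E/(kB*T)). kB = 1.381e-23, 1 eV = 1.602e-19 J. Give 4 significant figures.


Step 1: Compute beta*E = E*eV/(kB*T) = 0.1576*1.602e-19/(1.381e-23*1806.5) = 1.012
Step 2: exp(-beta*E) = exp(-1.012) = 0.3635
Step 3: Z = 1 + 0.3635 = 1.363

1.363


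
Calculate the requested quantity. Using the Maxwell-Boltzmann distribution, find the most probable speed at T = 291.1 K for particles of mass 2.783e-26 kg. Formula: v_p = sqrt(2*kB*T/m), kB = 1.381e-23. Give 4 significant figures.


Step 1: Numerator = 2*kB*T = 2*1.381e-23*291.1 = 8.04e-21
Step 2: Ratio = 8.04e-21 / 2.783e-26 = 2.889e+05
Step 3: v_p = sqrt(2.889e+05) = 537.5 m/s

537.5


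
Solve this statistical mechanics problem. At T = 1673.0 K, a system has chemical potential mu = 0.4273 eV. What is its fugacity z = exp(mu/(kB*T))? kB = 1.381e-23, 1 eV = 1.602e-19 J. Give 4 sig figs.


Step 1: Convert mu to Joules: 0.4273*1.602e-19 = 6.845e-20 J
Step 2: kB*T = 1.381e-23*1673.0 = 2.31e-20 J
Step 3: mu/(kB*T) = 2.963
Step 4: z = exp(2.963) = 19.35

19.35


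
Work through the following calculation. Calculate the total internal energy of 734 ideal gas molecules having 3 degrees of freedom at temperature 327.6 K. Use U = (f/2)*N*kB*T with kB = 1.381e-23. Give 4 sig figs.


Step 1: f/2 = 3/2 = 1.5
Step 2: N*kB*T = 734*1.381e-23*327.6 = 3.321e-18
Step 3: U = 1.5 * 3.321e-18 = 4.981e-18 J

4.981e-18


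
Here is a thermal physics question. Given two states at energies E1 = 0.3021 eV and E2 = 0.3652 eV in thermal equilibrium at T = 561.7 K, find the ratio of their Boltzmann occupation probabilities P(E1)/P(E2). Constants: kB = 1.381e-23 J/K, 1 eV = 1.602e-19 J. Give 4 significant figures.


Step 1: Compute energy difference dE = E1 - E2 = 0.3021 - 0.3652 = -0.0631 eV
Step 2: Convert to Joules: dE_J = -0.0631 * 1.602e-19 = -1.011e-20 J
Step 3: Compute exponent = -dE_J / (kB * T) = -(-1.011e-20) / (1.381e-23 * 561.7) = 1.303
Step 4: P(E1)/P(E2) = exp(1.303) = 3.681

3.681


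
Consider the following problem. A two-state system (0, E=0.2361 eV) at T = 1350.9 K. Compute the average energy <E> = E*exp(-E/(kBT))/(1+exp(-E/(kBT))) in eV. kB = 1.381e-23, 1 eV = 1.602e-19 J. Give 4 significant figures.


Step 1: beta*E = 0.2361*1.602e-19/(1.381e-23*1350.9) = 2.027
Step 2: exp(-beta*E) = 0.1317
Step 3: <E> = 0.2361*0.1317/(1+0.1317) = 0.02747 eV

0.02747


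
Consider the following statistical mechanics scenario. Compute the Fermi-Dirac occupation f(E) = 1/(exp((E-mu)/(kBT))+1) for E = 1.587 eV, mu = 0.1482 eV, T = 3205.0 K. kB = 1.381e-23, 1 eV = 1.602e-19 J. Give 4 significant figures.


Step 1: (E - mu) = 1.587 - 0.1482 = 1.439 eV
Step 2: Convert: (E-mu)*eV = 2.305e-19 J
Step 3: x = (E-mu)*eV/(kB*T) = 5.208
Step 4: f = 1/(exp(5.208)+1) = 0.005445

0.005445


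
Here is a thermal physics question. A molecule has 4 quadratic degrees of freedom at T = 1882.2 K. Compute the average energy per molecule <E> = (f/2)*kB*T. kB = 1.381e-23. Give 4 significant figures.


Step 1: f/2 = 4/2 = 2
Step 2: kB*T = 1.381e-23 * 1882.2 = 2.599e-20
Step 3: <E> = 2 * 2.599e-20 = 5.199e-20 J

5.199e-20


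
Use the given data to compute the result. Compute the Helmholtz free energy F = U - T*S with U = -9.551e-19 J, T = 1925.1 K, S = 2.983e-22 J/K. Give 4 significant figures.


Step 1: T*S = 1925.1 * 2.983e-22 = 5.743e-19 J
Step 2: F = U - T*S = -9.551e-19 - 5.743e-19
Step 3: F = -1.529e-18 J

-1.529e-18


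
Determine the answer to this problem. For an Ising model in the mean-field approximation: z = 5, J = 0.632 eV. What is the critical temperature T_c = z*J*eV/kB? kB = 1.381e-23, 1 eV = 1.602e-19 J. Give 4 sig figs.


Step 1: z*J = 5*0.632 = 3.16 eV
Step 2: Convert to Joules: 3.16*1.602e-19 = 5.062e-19 J
Step 3: T_c = 5.062e-19 / 1.381e-23 = 3.666e+04 K

3.666e+04


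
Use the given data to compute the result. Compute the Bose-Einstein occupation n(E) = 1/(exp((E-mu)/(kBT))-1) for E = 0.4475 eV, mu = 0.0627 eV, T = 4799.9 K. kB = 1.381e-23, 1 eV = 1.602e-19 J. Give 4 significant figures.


Step 1: (E - mu) = 0.3848 eV
Step 2: x = (E-mu)*eV/(kB*T) = 0.3848*1.602e-19/(1.381e-23*4799.9) = 0.93
Step 3: exp(x) = 2.534
Step 4: n = 1/(exp(x)-1) = 0.6517

0.6517


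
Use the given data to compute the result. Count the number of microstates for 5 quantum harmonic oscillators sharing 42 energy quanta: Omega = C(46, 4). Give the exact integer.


Step 1: Use binomial coefficient C(46, 4)
Step 2: Numerator = 46! / 42!
Step 3: Denominator = 4!
Step 4: Omega = 163185

163185


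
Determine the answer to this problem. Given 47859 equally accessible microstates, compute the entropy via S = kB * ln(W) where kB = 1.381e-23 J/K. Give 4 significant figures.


Step 1: ln(W) = ln(47859) = 10.78
Step 2: S = kB * ln(W) = 1.381e-23 * 10.78
Step 3: S = 1.488e-22 J/K

1.488e-22


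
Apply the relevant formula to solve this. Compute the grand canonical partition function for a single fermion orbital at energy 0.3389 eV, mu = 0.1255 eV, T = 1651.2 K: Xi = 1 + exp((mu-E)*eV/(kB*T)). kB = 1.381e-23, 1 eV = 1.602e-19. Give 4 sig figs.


Step 1: (mu - E) = 0.1255 - 0.3389 = -0.2134 eV
Step 2: x = (mu-E)*eV/(kB*T) = -0.2134*1.602e-19/(1.381e-23*1651.2) = -1.499
Step 3: exp(x) = 0.2233
Step 4: Xi = 1 + 0.2233 = 1.223

1.223


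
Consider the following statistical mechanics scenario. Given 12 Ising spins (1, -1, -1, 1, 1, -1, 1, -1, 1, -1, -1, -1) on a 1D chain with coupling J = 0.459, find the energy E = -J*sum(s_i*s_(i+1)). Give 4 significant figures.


Step 1: Nearest-neighbor products: -1, 1, -1, 1, -1, -1, -1, -1, -1, 1, 1
Step 2: Sum of products = -3
Step 3: E = -0.459 * -3 = 1.377

1.377


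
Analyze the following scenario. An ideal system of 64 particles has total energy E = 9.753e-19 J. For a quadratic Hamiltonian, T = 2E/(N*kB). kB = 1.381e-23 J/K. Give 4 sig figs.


Step 1: Numerator = 2*E = 2*9.753e-19 = 1.951e-18 J
Step 2: Denominator = N*kB = 64*1.381e-23 = 8.838e-22
Step 3: T = 1.951e-18 / 8.838e-22 = 2207 K

2207


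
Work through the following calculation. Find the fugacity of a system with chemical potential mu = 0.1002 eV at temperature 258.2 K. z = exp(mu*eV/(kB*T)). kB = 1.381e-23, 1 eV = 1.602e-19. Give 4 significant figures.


Step 1: Convert mu to Joules: 0.1002*1.602e-19 = 1.605e-20 J
Step 2: kB*T = 1.381e-23*258.2 = 3.566e-21 J
Step 3: mu/(kB*T) = 4.502
Step 4: z = exp(4.502) = 90.17

90.17


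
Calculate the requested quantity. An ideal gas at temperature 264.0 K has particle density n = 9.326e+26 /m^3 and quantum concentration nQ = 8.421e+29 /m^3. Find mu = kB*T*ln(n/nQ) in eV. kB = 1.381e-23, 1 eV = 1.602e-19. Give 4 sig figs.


Step 1: n/nQ = 9.326e+26/8.421e+29 = 0.001107
Step 2: ln(n/nQ) = -6.806
Step 3: mu = kB*T*ln(n/nQ) = 3.646e-21*-6.806 = -2.481e-20 J
Step 4: Convert to eV: -2.481e-20/1.602e-19 = -0.1549 eV

-0.1549


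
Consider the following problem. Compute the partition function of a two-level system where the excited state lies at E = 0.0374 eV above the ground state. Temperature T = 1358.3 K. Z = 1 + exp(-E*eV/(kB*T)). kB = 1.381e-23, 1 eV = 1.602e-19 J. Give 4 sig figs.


Step 1: Compute beta*E = E*eV/(kB*T) = 0.0374*1.602e-19/(1.381e-23*1358.3) = 0.3194
Step 2: exp(-beta*E) = exp(-0.3194) = 0.7266
Step 3: Z = 1 + 0.7266 = 1.727

1.727


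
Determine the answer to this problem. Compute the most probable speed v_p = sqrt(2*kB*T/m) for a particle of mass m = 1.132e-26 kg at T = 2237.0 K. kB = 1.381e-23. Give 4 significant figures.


Step 1: Numerator = 2*kB*T = 2*1.381e-23*2237.0 = 6.179e-20
Step 2: Ratio = 6.179e-20 / 1.132e-26 = 5.458e+06
Step 3: v_p = sqrt(5.458e+06) = 2336 m/s

2336


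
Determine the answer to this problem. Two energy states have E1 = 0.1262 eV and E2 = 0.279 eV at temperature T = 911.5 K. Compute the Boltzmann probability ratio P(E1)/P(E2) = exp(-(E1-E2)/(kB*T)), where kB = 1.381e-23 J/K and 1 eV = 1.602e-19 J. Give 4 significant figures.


Step 1: Compute energy difference dE = E1 - E2 = 0.1262 - 0.279 = -0.1528 eV
Step 2: Convert to Joules: dE_J = -0.1528 * 1.602e-19 = -2.448e-20 J
Step 3: Compute exponent = -dE_J / (kB * T) = -(-2.448e-20) / (1.381e-23 * 911.5) = 1.945
Step 4: P(E1)/P(E2) = exp(1.945) = 6.991

6.991


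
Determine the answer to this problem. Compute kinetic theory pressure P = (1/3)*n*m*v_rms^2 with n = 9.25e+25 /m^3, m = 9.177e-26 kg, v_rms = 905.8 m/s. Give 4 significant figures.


Step 1: v_rms^2 = 905.8^2 = 8.205e+05
Step 2: n*m = 9.25e+25*9.177e-26 = 8.489
Step 3: P = (1/3)*8.489*8.205e+05 = 2.322e+06 Pa

2.322e+06


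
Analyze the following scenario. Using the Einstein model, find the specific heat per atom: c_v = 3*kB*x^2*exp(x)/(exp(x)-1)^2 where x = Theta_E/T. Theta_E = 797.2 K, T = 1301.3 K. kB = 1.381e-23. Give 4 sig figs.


Step 1: x = Theta_E/T = 797.2/1301.3 = 0.6126
Step 2: x^2 = 0.3753
Step 3: exp(x) = 1.845
Step 4: c_v = 3*1.381e-23*0.3753*1.845/(1.845-1)^2 = 4.016e-23

4.016e-23


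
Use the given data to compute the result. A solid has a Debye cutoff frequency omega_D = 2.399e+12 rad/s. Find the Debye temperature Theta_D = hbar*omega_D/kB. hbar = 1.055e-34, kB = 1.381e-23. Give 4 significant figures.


Step 1: hbar*omega_D = 1.055e-34 * 2.399e+12 = 2.531e-22 J
Step 2: Theta_D = 2.531e-22 / 1.381e-23
Step 3: Theta_D = 18.33 K

18.33


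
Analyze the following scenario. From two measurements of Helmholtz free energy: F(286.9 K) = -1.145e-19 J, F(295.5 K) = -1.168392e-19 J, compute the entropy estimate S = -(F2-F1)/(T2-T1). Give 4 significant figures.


Step 1: dF = F2 - F1 = -1.168392e-19 - (-1.145e-19) = -2.3392e-21 J
Step 2: dT = T2 - T1 = 295.5 - 286.9 = 8.6 K
Step 3: S = -dF/dT = -(-2.3392e-21)/8.6 = 2.72e-22 J/K

2.72e-22


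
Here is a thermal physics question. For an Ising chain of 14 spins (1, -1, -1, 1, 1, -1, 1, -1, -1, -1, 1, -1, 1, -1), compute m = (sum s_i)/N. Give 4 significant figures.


Step 1: Count up spins (+1): 6, down spins (-1): 8
Step 2: Total magnetization M = 6 - 8 = -2
Step 3: m = M/N = -2/14 = -0.1429

-0.1429


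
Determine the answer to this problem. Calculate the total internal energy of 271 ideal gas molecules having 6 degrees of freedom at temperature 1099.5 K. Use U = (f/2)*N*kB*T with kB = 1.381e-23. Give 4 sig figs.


Step 1: f/2 = 6/2 = 3.0
Step 2: N*kB*T = 271*1.381e-23*1099.5 = 4.115e-18
Step 3: U = 3.0 * 4.115e-18 = 1.234e-17 J

1.234e-17


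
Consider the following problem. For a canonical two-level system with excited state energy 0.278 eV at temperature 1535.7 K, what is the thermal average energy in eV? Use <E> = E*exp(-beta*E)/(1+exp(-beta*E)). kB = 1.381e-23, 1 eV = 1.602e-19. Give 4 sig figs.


Step 1: beta*E = 0.278*1.602e-19/(1.381e-23*1535.7) = 2.1
Step 2: exp(-beta*E) = 0.1225
Step 3: <E> = 0.278*0.1225/(1+0.1225) = 0.03033 eV

0.03033


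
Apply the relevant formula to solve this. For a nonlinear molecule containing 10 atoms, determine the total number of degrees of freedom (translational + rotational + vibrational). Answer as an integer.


Step 1: Translational DOF = 3
Step 2: Rotational DOF (nonlinear) = 3
Step 3: Vibrational DOF = 3*10 - 6 = 24
Step 4: Total = 3 + 3 + 24 = 30

30


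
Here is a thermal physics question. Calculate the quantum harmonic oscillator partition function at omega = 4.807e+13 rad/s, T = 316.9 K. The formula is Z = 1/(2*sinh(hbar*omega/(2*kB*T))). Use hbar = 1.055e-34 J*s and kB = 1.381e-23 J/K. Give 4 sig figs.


Step 1: Compute x = hbar*omega/(kB*T) = 1.055e-34*4.807e+13/(1.381e-23*316.9) = 1.159
Step 2: x/2 = 0.5794
Step 3: sinh(x/2) = 0.6124
Step 4: Z = 1/(2*0.6124) = 0.8165

0.8165


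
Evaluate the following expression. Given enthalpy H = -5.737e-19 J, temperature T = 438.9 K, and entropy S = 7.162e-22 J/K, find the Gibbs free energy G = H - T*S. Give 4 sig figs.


Step 1: T*S = 438.9 * 7.162e-22 = 3.143e-19 J
Step 2: G = H - T*S = -5.737e-19 - 3.143e-19
Step 3: G = -8.88e-19 J

-8.88e-19


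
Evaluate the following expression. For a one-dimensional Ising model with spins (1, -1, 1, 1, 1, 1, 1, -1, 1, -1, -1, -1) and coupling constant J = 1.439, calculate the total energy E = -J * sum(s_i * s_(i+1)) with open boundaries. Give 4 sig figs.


Step 1: Nearest-neighbor products: -1, -1, 1, 1, 1, 1, -1, -1, -1, 1, 1
Step 2: Sum of products = 1
Step 3: E = -1.439 * 1 = -1.439

-1.439


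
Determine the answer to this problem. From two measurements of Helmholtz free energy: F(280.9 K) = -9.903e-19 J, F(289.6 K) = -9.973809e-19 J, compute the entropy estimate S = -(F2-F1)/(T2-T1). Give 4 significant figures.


Step 1: dF = F2 - F1 = -9.973809e-19 - (-9.903e-19) = -7.0809e-21 J
Step 2: dT = T2 - T1 = 289.6 - 280.9 = 8.7 K
Step 3: S = -dF/dT = -(-7.0809e-21)/8.7 = 8.139e-22 J/K

8.139e-22


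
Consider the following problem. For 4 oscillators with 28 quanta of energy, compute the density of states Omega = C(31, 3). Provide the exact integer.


Step 1: Use binomial coefficient C(31, 3)
Step 2: Numerator = 31! / 28!
Step 3: Denominator = 3!
Step 4: Omega = 4495

4495


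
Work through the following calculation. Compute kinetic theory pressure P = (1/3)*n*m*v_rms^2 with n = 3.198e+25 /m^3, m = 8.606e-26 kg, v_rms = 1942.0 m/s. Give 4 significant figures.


Step 1: v_rms^2 = 1942.0^2 = 3.771e+06
Step 2: n*m = 3.198e+25*8.606e-26 = 2.752
Step 3: P = (1/3)*2.752*3.771e+06 = 3.46e+06 Pa

3.46e+06


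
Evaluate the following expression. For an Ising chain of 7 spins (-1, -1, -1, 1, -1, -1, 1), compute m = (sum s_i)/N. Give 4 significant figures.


Step 1: Count up spins (+1): 2, down spins (-1): 5
Step 2: Total magnetization M = 2 - 5 = -3
Step 3: m = M/N = -3/7 = -0.4286

-0.4286


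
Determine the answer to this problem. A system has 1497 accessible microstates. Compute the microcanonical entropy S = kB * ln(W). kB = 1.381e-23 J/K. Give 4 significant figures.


Step 1: ln(W) = ln(1497) = 7.311
Step 2: S = kB * ln(W) = 1.381e-23 * 7.311
Step 3: S = 1.01e-22 J/K

1.01e-22


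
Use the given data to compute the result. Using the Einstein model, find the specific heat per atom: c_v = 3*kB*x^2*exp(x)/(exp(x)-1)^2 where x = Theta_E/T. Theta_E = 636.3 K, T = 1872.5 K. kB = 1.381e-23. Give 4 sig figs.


Step 1: x = Theta_E/T = 636.3/1872.5 = 0.3398
Step 2: x^2 = 0.1155
Step 3: exp(x) = 1.405
Step 4: c_v = 3*1.381e-23*0.1155*1.405/(1.405-1)^2 = 4.103e-23

4.103e-23


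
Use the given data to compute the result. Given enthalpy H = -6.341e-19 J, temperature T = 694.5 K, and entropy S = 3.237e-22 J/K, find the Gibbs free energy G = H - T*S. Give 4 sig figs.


Step 1: T*S = 694.5 * 3.237e-22 = 2.248e-19 J
Step 2: G = H - T*S = -6.341e-19 - 2.248e-19
Step 3: G = -8.589e-19 J

-8.589e-19


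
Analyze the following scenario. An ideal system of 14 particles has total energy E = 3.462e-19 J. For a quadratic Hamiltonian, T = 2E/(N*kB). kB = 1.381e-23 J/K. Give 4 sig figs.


Step 1: Numerator = 2*E = 2*3.462e-19 = 6.924e-19 J
Step 2: Denominator = N*kB = 14*1.381e-23 = 1.933e-22
Step 3: T = 6.924e-19 / 1.933e-22 = 3581 K

3581


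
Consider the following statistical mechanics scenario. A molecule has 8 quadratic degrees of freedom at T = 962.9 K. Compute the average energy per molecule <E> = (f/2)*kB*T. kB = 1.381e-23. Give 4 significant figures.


Step 1: f/2 = 8/2 = 4
Step 2: kB*T = 1.381e-23 * 962.9 = 1.33e-20
Step 3: <E> = 4 * 1.33e-20 = 5.319e-20 J

5.319e-20


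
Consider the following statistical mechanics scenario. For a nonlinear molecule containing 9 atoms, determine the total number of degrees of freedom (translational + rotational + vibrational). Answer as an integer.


Step 1: Translational DOF = 3
Step 2: Rotational DOF (nonlinear) = 3
Step 3: Vibrational DOF = 3*9 - 6 = 21
Step 4: Total = 3 + 3 + 21 = 27

27


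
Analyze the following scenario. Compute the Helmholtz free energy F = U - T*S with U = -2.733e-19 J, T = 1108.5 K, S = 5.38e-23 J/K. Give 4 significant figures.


Step 1: T*S = 1108.5 * 5.38e-23 = 5.964e-20 J
Step 2: F = U - T*S = -2.733e-19 - 5.964e-20
Step 3: F = -3.329e-19 J

-3.329e-19


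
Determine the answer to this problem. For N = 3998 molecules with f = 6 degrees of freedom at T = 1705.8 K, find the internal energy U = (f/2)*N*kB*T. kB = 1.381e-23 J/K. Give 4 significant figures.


Step 1: f/2 = 6/2 = 3.0
Step 2: N*kB*T = 3998*1.381e-23*1705.8 = 9.418e-17
Step 3: U = 3.0 * 9.418e-17 = 2.825e-16 J

2.825e-16


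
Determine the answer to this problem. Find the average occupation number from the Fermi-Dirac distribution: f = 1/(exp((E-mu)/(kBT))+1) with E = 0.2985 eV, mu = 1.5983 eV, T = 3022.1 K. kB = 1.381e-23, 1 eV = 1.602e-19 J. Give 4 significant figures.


Step 1: (E - mu) = 0.2985 - 1.5983 = -1.3 eV
Step 2: Convert: (E-mu)*eV = -2.082e-19 J
Step 3: x = (E-mu)*eV/(kB*T) = -4.989
Step 4: f = 1/(exp(-4.989)+1) = 0.9932

0.9932


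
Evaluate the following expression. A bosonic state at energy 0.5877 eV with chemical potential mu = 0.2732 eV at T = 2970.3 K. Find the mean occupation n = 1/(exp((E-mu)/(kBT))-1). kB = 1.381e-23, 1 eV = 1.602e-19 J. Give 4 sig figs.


Step 1: (E - mu) = 0.3145 eV
Step 2: x = (E-mu)*eV/(kB*T) = 0.3145*1.602e-19/(1.381e-23*2970.3) = 1.228
Step 3: exp(x) = 3.415
Step 4: n = 1/(exp(x)-1) = 0.414

0.414


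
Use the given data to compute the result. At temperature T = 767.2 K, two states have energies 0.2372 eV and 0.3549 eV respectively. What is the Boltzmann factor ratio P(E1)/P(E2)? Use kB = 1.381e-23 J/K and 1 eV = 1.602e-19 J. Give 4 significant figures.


Step 1: Compute energy difference dE = E1 - E2 = 0.2372 - 0.3549 = -0.1177 eV
Step 2: Convert to Joules: dE_J = -0.1177 * 1.602e-19 = -1.886e-20 J
Step 3: Compute exponent = -dE_J / (kB * T) = -(-1.886e-20) / (1.381e-23 * 767.2) = 1.78
Step 4: P(E1)/P(E2) = exp(1.78) = 5.928

5.928


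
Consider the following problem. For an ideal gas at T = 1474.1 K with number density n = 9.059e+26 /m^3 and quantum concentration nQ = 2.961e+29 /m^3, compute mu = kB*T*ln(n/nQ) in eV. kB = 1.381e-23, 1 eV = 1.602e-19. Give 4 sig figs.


Step 1: n/nQ = 9.059e+26/2.961e+29 = 0.003059
Step 2: ln(n/nQ) = -5.79
Step 3: mu = kB*T*ln(n/nQ) = 2.036e-20*-5.79 = -1.179e-19 J
Step 4: Convert to eV: -1.179e-19/1.602e-19 = -0.7357 eV

-0.7357


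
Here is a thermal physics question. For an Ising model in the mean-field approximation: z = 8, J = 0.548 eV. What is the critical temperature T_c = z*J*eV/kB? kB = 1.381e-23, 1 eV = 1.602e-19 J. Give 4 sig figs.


Step 1: z*J = 8*0.548 = 4.384 eV
Step 2: Convert to Joules: 4.384*1.602e-19 = 7.023e-19 J
Step 3: T_c = 7.023e-19 / 1.381e-23 = 5.086e+04 K

5.086e+04


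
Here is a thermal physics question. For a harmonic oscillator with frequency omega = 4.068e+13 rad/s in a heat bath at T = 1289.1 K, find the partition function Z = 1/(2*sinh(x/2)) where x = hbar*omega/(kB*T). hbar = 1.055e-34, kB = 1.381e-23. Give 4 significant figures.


Step 1: Compute x = hbar*omega/(kB*T) = 1.055e-34*4.068e+13/(1.381e-23*1289.1) = 0.2411
Step 2: x/2 = 0.1205
Step 3: sinh(x/2) = 0.1208
Step 4: Z = 1/(2*0.1208) = 4.138

4.138


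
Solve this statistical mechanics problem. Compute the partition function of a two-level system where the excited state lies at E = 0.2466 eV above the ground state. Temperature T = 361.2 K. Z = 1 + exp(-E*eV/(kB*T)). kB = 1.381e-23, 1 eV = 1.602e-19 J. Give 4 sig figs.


Step 1: Compute beta*E = E*eV/(kB*T) = 0.2466*1.602e-19/(1.381e-23*361.2) = 7.92
Step 2: exp(-beta*E) = exp(-7.92) = 0.0003635
Step 3: Z = 1 + 0.0003635 = 1

1


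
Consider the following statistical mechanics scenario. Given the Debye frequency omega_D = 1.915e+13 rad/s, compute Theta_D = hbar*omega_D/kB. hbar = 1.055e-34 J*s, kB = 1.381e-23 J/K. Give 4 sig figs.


Step 1: hbar*omega_D = 1.055e-34 * 1.915e+13 = 2.02e-21 J
Step 2: Theta_D = 2.02e-21 / 1.381e-23
Step 3: Theta_D = 146.3 K

146.3


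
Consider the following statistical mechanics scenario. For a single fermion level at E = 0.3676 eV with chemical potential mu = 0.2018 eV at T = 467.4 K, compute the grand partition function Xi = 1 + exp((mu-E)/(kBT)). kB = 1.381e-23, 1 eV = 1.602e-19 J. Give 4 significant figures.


Step 1: (mu - E) = 0.2018 - 0.3676 = -0.1658 eV
Step 2: x = (mu-E)*eV/(kB*T) = -0.1658*1.602e-19/(1.381e-23*467.4) = -4.115
Step 3: exp(x) = 0.01633
Step 4: Xi = 1 + 0.01633 = 1.016

1.016


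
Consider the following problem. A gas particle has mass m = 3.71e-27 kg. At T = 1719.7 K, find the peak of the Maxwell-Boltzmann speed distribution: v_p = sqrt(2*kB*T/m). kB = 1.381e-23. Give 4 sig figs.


Step 1: Numerator = 2*kB*T = 2*1.381e-23*1719.7 = 4.75e-20
Step 2: Ratio = 4.75e-20 / 3.71e-27 = 1.28e+07
Step 3: v_p = sqrt(1.28e+07) = 3578 m/s

3578


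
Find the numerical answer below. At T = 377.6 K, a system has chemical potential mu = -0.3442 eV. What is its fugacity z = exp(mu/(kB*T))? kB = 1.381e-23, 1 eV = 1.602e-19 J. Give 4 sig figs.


Step 1: Convert mu to Joules: -0.3442*1.602e-19 = -5.514e-20 J
Step 2: kB*T = 1.381e-23*377.6 = 5.215e-21 J
Step 3: mu/(kB*T) = -10.57
Step 4: z = exp(-10.57) = 2.557e-05

2.557e-05


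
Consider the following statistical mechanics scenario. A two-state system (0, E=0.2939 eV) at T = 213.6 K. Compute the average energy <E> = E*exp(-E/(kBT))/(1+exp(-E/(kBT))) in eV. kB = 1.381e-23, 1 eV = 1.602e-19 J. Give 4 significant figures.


Step 1: beta*E = 0.2939*1.602e-19/(1.381e-23*213.6) = 15.96
Step 2: exp(-beta*E) = 1.17e-07
Step 3: <E> = 0.2939*1.17e-07/(1+1.17e-07) = 3.438e-08 eV

3.438e-08


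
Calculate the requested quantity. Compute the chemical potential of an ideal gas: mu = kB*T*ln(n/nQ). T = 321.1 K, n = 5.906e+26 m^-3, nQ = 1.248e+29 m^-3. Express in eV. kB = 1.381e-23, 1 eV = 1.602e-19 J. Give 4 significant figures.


Step 1: n/nQ = 5.906e+26/1.248e+29 = 0.004732
Step 2: ln(n/nQ) = -5.353
Step 3: mu = kB*T*ln(n/nQ) = 4.434e-21*-5.353 = -2.374e-20 J
Step 4: Convert to eV: -2.374e-20/1.602e-19 = -0.1482 eV

-0.1482


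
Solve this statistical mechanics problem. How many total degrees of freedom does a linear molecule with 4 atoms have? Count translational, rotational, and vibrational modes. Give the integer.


Step 1: Translational DOF = 3
Step 2: Rotational DOF (linear) = 2
Step 3: Vibrational DOF = 3*4 - 5 = 7
Step 4: Total = 3 + 2 + 7 = 12

12


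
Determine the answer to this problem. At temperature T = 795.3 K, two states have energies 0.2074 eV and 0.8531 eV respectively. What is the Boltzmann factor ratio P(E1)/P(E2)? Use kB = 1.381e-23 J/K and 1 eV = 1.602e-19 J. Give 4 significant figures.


Step 1: Compute energy difference dE = E1 - E2 = 0.2074 - 0.8531 = -0.6457 eV
Step 2: Convert to Joules: dE_J = -0.6457 * 1.602e-19 = -1.034e-19 J
Step 3: Compute exponent = -dE_J / (kB * T) = -(-1.034e-19) / (1.381e-23 * 795.3) = 9.418
Step 4: P(E1)/P(E2) = exp(9.418) = 1.231e+04

1.231e+04


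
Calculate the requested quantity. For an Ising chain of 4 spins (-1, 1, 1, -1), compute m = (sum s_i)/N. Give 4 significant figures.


Step 1: Count up spins (+1): 2, down spins (-1): 2
Step 2: Total magnetization M = 2 - 2 = 0
Step 3: m = M/N = 0/4 = 0

0


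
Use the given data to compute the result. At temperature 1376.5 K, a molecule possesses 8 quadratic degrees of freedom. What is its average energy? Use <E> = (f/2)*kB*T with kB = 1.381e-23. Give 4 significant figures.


Step 1: f/2 = 8/2 = 4
Step 2: kB*T = 1.381e-23 * 1376.5 = 1.901e-20
Step 3: <E> = 4 * 1.901e-20 = 7.604e-20 J

7.604e-20


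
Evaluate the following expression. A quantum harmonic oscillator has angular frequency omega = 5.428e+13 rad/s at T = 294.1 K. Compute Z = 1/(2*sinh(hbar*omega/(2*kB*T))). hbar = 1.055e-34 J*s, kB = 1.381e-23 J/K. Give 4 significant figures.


Step 1: Compute x = hbar*omega/(kB*T) = 1.055e-34*5.428e+13/(1.381e-23*294.1) = 1.41
Step 2: x/2 = 0.705
Step 3: sinh(x/2) = 0.7648
Step 4: Z = 1/(2*0.7648) = 0.6537

0.6537


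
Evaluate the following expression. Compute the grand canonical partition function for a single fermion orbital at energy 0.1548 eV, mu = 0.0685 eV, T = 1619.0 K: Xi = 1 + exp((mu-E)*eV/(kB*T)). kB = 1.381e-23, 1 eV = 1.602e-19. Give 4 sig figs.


Step 1: (mu - E) = 0.0685 - 0.1548 = -0.0863 eV
Step 2: x = (mu-E)*eV/(kB*T) = -0.0863*1.602e-19/(1.381e-23*1619.0) = -0.6183
Step 3: exp(x) = 0.5388
Step 4: Xi = 1 + 0.5388 = 1.539

1.539


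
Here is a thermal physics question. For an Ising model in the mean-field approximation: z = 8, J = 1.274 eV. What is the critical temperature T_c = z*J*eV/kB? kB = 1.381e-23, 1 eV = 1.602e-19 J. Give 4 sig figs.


Step 1: z*J = 8*1.274 = 10.19 eV
Step 2: Convert to Joules: 10.19*1.602e-19 = 1.633e-18 J
Step 3: T_c = 1.633e-18 / 1.381e-23 = 1.182e+05 K

1.182e+05


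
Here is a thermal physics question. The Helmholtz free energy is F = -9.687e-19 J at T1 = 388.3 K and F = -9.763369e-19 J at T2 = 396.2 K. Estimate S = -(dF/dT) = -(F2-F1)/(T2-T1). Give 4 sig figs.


Step 1: dF = F2 - F1 = -9.763369e-19 - (-9.687e-19) = -7.6369e-21 J
Step 2: dT = T2 - T1 = 396.2 - 388.3 = 7.9 K
Step 3: S = -dF/dT = -(-7.6369e-21)/7.9 = 9.667e-22 J/K

9.667e-22


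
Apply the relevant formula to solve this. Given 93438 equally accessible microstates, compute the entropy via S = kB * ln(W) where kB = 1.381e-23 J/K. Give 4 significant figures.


Step 1: ln(W) = ln(93438) = 11.45
Step 2: S = kB * ln(W) = 1.381e-23 * 11.45
Step 3: S = 1.581e-22 J/K

1.581e-22


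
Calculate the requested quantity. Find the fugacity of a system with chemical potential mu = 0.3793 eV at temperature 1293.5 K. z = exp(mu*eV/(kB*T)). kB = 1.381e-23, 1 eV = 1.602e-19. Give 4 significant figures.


Step 1: Convert mu to Joules: 0.3793*1.602e-19 = 6.076e-20 J
Step 2: kB*T = 1.381e-23*1293.5 = 1.786e-20 J
Step 3: mu/(kB*T) = 3.402
Step 4: z = exp(3.402) = 30.01

30.01


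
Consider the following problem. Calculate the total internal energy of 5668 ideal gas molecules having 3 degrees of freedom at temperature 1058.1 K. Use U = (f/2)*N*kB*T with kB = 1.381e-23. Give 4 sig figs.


Step 1: f/2 = 3/2 = 1.5
Step 2: N*kB*T = 5668*1.381e-23*1058.1 = 8.282e-17
Step 3: U = 1.5 * 8.282e-17 = 1.242e-16 J

1.242e-16


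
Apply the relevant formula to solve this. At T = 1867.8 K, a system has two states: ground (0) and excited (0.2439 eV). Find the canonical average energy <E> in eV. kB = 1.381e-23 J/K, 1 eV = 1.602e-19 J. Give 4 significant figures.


Step 1: beta*E = 0.2439*1.602e-19/(1.381e-23*1867.8) = 1.515
Step 2: exp(-beta*E) = 0.2199
Step 3: <E> = 0.2439*0.2199/(1+0.2199) = 0.04396 eV

0.04396


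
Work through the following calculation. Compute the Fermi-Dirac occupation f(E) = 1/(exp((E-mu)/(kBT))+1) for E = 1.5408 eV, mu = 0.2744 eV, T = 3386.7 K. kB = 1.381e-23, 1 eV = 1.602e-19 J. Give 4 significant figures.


Step 1: (E - mu) = 1.5408 - 0.2744 = 1.266 eV
Step 2: Convert: (E-mu)*eV = 2.029e-19 J
Step 3: x = (E-mu)*eV/(kB*T) = 4.338
Step 4: f = 1/(exp(4.338)+1) = 0.0129

0.0129


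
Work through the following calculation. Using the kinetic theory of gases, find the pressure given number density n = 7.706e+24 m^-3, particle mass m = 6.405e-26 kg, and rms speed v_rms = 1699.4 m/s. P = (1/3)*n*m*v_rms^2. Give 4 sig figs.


Step 1: v_rms^2 = 1699.4^2 = 2.888e+06
Step 2: n*m = 7.706e+24*6.405e-26 = 0.4936
Step 3: P = (1/3)*0.4936*2.888e+06 = 4.751e+05 Pa

4.751e+05


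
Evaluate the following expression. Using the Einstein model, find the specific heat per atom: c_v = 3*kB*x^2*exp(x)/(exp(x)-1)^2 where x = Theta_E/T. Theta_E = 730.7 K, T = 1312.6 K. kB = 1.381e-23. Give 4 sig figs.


Step 1: x = Theta_E/T = 730.7/1312.6 = 0.5567
Step 2: x^2 = 0.3099
Step 3: exp(x) = 1.745
Step 4: c_v = 3*1.381e-23*0.3099*1.745/(1.745-1)^2 = 4.038e-23

4.038e-23


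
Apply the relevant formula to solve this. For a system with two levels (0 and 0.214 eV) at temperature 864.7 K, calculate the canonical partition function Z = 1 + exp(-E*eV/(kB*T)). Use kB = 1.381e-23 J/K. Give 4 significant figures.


Step 1: Compute beta*E = E*eV/(kB*T) = 0.214*1.602e-19/(1.381e-23*864.7) = 2.871
Step 2: exp(-beta*E) = exp(-2.871) = 0.05665
Step 3: Z = 1 + 0.05665 = 1.057

1.057


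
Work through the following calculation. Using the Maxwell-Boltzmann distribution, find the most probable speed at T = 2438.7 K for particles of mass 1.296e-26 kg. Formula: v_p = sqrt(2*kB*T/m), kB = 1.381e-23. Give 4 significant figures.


Step 1: Numerator = 2*kB*T = 2*1.381e-23*2438.7 = 6.736e-20
Step 2: Ratio = 6.736e-20 / 1.296e-26 = 5.197e+06
Step 3: v_p = sqrt(5.197e+06) = 2280 m/s

2280


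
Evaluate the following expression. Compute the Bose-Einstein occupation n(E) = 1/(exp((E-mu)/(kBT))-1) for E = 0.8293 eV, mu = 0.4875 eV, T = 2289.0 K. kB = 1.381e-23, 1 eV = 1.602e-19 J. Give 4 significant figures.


Step 1: (E - mu) = 0.3418 eV
Step 2: x = (E-mu)*eV/(kB*T) = 0.3418*1.602e-19/(1.381e-23*2289.0) = 1.732
Step 3: exp(x) = 5.653
Step 4: n = 1/(exp(x)-1) = 0.2149

0.2149


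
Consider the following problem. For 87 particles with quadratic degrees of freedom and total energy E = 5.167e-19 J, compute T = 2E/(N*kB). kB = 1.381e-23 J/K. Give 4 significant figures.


Step 1: Numerator = 2*E = 2*5.167e-19 = 1.033e-18 J
Step 2: Denominator = N*kB = 87*1.381e-23 = 1.201e-21
Step 3: T = 1.033e-18 / 1.201e-21 = 860.1 K

860.1


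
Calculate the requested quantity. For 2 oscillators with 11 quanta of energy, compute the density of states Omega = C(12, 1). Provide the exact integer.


Step 1: Use binomial coefficient C(12, 1)
Step 2: Numerator = 12! / 11!
Step 3: Denominator = 1!
Step 4: Omega = 12

12


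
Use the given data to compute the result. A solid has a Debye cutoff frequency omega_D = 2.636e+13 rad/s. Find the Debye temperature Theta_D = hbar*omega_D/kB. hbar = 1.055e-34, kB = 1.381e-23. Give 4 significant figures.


Step 1: hbar*omega_D = 1.055e-34 * 2.636e+13 = 2.781e-21 J
Step 2: Theta_D = 2.781e-21 / 1.381e-23
Step 3: Theta_D = 201.4 K

201.4


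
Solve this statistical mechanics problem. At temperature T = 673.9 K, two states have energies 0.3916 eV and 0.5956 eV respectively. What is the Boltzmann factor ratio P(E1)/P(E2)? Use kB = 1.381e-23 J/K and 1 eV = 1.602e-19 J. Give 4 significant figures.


Step 1: Compute energy difference dE = E1 - E2 = 0.3916 - 0.5956 = -0.204 eV
Step 2: Convert to Joules: dE_J = -0.204 * 1.602e-19 = -3.268e-20 J
Step 3: Compute exponent = -dE_J / (kB * T) = -(-3.268e-20) / (1.381e-23 * 673.9) = 3.512
Step 4: P(E1)/P(E2) = exp(3.512) = 33.5

33.5


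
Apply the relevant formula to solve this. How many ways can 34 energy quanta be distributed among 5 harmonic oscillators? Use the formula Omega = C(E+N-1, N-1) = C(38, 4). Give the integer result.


Step 1: Use binomial coefficient C(38, 4)
Step 2: Numerator = 38! / 34!
Step 3: Denominator = 4!
Step 4: Omega = 73815

73815


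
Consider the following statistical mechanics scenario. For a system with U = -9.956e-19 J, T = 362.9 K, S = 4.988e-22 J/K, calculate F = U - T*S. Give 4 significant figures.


Step 1: T*S = 362.9 * 4.988e-22 = 1.81e-19 J
Step 2: F = U - T*S = -9.956e-19 - 1.81e-19
Step 3: F = -1.177e-18 J

-1.177e-18


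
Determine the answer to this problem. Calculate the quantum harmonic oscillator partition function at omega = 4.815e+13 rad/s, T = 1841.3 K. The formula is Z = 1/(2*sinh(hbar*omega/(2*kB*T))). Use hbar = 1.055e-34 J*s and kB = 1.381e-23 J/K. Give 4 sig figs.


Step 1: Compute x = hbar*omega/(kB*T) = 1.055e-34*4.815e+13/(1.381e-23*1841.3) = 0.1998
Step 2: x/2 = 0.09989
Step 3: sinh(x/2) = 0.1001
Step 4: Z = 1/(2*0.1001) = 4.997

4.997


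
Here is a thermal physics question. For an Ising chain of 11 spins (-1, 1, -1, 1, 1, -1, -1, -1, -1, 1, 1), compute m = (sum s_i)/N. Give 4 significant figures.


Step 1: Count up spins (+1): 5, down spins (-1): 6
Step 2: Total magnetization M = 5 - 6 = -1
Step 3: m = M/N = -1/11 = -0.09091

-0.09091


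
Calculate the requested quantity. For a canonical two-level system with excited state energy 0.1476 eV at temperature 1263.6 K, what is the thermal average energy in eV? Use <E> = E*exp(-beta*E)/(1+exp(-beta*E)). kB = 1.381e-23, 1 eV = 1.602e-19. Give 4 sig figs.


Step 1: beta*E = 0.1476*1.602e-19/(1.381e-23*1263.6) = 1.355
Step 2: exp(-beta*E) = 0.2579
Step 3: <E> = 0.1476*0.2579/(1+0.2579) = 0.03027 eV

0.03027


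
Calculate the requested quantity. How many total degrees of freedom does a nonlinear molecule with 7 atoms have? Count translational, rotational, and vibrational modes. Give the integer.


Step 1: Translational DOF = 3
Step 2: Rotational DOF (nonlinear) = 3
Step 3: Vibrational DOF = 3*7 - 6 = 15
Step 4: Total = 3 + 3 + 15 = 21

21


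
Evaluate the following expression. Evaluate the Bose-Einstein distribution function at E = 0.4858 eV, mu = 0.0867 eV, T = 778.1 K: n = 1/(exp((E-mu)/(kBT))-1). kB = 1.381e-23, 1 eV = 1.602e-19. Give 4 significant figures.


Step 1: (E - mu) = 0.3991 eV
Step 2: x = (E-mu)*eV/(kB*T) = 0.3991*1.602e-19/(1.381e-23*778.1) = 5.95
Step 3: exp(x) = 383.7
Step 4: n = 1/(exp(x)-1) = 0.002613

0.002613


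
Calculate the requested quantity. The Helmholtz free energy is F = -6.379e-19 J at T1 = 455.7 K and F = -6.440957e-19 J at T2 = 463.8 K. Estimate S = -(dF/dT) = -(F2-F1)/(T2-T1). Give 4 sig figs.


Step 1: dF = F2 - F1 = -6.440957e-19 - (-6.379e-19) = -6.1957e-21 J
Step 2: dT = T2 - T1 = 463.8 - 455.7 = 8.1 K
Step 3: S = -dF/dT = -(-6.1957e-21)/8.1 = 7.649e-22 J/K

7.649e-22


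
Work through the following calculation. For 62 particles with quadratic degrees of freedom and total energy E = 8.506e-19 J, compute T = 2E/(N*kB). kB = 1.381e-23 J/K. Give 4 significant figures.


Step 1: Numerator = 2*E = 2*8.506e-19 = 1.701e-18 J
Step 2: Denominator = N*kB = 62*1.381e-23 = 8.562e-22
Step 3: T = 1.701e-18 / 8.562e-22 = 1987 K

1987


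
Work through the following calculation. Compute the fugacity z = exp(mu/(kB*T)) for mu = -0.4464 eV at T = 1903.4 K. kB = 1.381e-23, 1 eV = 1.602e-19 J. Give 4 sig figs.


Step 1: Convert mu to Joules: -0.4464*1.602e-19 = -7.151e-20 J
Step 2: kB*T = 1.381e-23*1903.4 = 2.629e-20 J
Step 3: mu/(kB*T) = -2.721
Step 4: z = exp(-2.721) = 0.06584

0.06584


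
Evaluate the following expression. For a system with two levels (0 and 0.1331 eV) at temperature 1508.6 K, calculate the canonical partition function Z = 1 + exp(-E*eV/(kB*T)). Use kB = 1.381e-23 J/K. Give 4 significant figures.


Step 1: Compute beta*E = E*eV/(kB*T) = 0.1331*1.602e-19/(1.381e-23*1508.6) = 1.023
Step 2: exp(-beta*E) = exp(-1.023) = 0.3593
Step 3: Z = 1 + 0.3593 = 1.359

1.359


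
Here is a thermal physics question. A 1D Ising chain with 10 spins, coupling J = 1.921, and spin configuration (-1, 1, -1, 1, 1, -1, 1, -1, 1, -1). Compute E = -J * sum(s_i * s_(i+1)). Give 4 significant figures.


Step 1: Nearest-neighbor products: -1, -1, -1, 1, -1, -1, -1, -1, -1
Step 2: Sum of products = -7
Step 3: E = -1.921 * -7 = 13.45

13.45


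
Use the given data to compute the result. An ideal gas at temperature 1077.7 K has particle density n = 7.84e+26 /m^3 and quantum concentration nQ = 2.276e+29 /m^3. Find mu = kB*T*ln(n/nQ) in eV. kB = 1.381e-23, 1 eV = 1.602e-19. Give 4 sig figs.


Step 1: n/nQ = 7.84e+26/2.276e+29 = 0.003445
Step 2: ln(n/nQ) = -5.671
Step 3: mu = kB*T*ln(n/nQ) = 1.488e-20*-5.671 = -8.44e-20 J
Step 4: Convert to eV: -8.44e-20/1.602e-19 = -0.5268 eV

-0.5268


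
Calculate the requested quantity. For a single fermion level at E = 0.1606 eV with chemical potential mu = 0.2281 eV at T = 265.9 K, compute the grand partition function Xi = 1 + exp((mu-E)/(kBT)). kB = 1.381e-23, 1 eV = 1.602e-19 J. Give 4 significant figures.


Step 1: (mu - E) = 0.2281 - 0.1606 = 0.0675 eV
Step 2: x = (mu-E)*eV/(kB*T) = 0.0675*1.602e-19/(1.381e-23*265.9) = 2.945
Step 3: exp(x) = 19.01
Step 4: Xi = 1 + 19.01 = 20.01

20.01


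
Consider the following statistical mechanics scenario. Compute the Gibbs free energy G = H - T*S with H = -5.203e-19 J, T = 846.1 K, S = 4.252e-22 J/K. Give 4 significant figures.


Step 1: T*S = 846.1 * 4.252e-22 = 3.598e-19 J
Step 2: G = H - T*S = -5.203e-19 - 3.598e-19
Step 3: G = -8.801e-19 J

-8.801e-19


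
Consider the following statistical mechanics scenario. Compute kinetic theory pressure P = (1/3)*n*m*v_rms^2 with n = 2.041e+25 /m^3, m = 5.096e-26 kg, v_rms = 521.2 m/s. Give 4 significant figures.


Step 1: v_rms^2 = 521.2^2 = 2.716e+05
Step 2: n*m = 2.041e+25*5.096e-26 = 1.04
Step 3: P = (1/3)*1.04*2.716e+05 = 9.418e+04 Pa

9.418e+04


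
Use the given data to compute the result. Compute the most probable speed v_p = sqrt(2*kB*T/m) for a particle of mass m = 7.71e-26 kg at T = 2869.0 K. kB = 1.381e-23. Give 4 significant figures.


Step 1: Numerator = 2*kB*T = 2*1.381e-23*2869.0 = 7.924e-20
Step 2: Ratio = 7.924e-20 / 7.71e-26 = 1.028e+06
Step 3: v_p = sqrt(1.028e+06) = 1014 m/s

1014


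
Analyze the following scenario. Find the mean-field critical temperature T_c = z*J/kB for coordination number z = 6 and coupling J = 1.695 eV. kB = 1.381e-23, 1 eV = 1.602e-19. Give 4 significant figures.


Step 1: z*J = 6*1.695 = 10.17 eV
Step 2: Convert to Joules: 10.17*1.602e-19 = 1.629e-18 J
Step 3: T_c = 1.629e-18 / 1.381e-23 = 1.18e+05 K

1.18e+05


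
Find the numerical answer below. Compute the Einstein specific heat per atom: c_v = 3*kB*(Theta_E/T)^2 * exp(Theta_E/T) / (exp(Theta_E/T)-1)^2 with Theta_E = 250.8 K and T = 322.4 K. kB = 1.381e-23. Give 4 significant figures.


Step 1: x = Theta_E/T = 250.8/322.4 = 0.7779
Step 2: x^2 = 0.6052
Step 3: exp(x) = 2.177
Step 4: c_v = 3*1.381e-23*0.6052*2.177/(2.177-1)^2 = 3.94e-23

3.94e-23


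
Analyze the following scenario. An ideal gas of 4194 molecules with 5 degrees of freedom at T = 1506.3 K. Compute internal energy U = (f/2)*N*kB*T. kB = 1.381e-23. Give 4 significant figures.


Step 1: f/2 = 5/2 = 2.5
Step 2: N*kB*T = 4194*1.381e-23*1506.3 = 8.724e-17
Step 3: U = 2.5 * 8.724e-17 = 2.181e-16 J

2.181e-16


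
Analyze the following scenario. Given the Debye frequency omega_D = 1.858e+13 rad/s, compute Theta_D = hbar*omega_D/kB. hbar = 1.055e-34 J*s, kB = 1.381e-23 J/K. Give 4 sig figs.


Step 1: hbar*omega_D = 1.055e-34 * 1.858e+13 = 1.96e-21 J
Step 2: Theta_D = 1.96e-21 / 1.381e-23
Step 3: Theta_D = 141.9 K

141.9


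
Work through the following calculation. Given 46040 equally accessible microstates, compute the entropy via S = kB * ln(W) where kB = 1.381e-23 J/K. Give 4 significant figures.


Step 1: ln(W) = ln(46040) = 10.74
Step 2: S = kB * ln(W) = 1.381e-23 * 10.74
Step 3: S = 1.483e-22 J/K

1.483e-22
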